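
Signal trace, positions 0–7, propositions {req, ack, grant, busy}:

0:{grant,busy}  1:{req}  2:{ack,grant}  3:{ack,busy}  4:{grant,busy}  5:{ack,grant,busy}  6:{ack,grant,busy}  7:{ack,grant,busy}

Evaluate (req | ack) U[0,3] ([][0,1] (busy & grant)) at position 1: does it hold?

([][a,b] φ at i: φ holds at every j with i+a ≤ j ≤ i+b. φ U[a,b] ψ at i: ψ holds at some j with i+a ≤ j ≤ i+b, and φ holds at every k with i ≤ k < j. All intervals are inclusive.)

Need some j in [1,4] with [][0,1] (busy & grant), and (req | ack) at every k in [1,j-1].
  j=1: [][0,1] (busy & grant) — fails at 1.
  j=2: [][0,1] (busy & grant) — fails at 2.
  j=3: [][0,1] (busy & grant) — fails at 3.
  j=4: [][0,1] (busy & grant) holds; (req | ack) holds at every k in [1,3] → satisfied.

Yes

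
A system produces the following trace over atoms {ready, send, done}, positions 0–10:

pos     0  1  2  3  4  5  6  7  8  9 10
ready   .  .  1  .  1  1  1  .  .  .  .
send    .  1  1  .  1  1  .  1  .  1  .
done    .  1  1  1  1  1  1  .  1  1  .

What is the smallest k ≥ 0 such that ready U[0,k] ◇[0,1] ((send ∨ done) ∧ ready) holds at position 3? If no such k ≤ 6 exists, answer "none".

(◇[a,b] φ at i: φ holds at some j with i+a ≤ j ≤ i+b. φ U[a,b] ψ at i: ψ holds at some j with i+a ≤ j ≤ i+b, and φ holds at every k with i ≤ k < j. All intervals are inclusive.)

0

Need earliest j ≥ 3 with ◇[0,1] ((send ∨ done) ∧ ready), and ready at every k in [3,j-1].
  j=3: rhs holds (empty prefix). k = 0.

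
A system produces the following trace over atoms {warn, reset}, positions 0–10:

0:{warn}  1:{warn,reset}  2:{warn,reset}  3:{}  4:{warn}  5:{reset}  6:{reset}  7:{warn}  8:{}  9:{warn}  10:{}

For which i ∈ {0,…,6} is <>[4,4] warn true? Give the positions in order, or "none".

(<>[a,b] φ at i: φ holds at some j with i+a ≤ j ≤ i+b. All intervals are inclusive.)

0, 3, 5

Evaluate at each i in [0,6]:
  i=0: ✓ (witness j=4)
  i=1: ✗ (none in [5,5])
  i=2: ✗ (none in [6,6])
  i=3: ✓ (witness j=7)
  i=4: ✗ (none in [8,8])
  i=5: ✓ (witness j=9)
  i=6: ✗ (none in [10,10])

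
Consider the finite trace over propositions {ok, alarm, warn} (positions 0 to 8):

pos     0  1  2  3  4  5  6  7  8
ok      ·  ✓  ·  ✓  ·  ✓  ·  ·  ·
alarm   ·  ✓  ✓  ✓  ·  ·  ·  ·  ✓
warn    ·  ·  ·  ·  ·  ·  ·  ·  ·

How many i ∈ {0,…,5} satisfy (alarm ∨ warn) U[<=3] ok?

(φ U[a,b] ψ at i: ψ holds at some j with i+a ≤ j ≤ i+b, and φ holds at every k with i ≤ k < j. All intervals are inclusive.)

Evaluate at each i in [0,5]:
  i=0: ✗ (lhs fails at k=0 before rhs at j=1)
  i=1: ✓ (rhs at j=1)
  i=2: ✓ (rhs at j=3; lhs holds on [2,2])
  i=3: ✓ (rhs at j=3)
  i=4: ✗ (lhs fails at k=4 before rhs at j=5)
  i=5: ✓ (rhs at j=5)
Positions where it holds: {1, 2, 3, 5} → 4.

4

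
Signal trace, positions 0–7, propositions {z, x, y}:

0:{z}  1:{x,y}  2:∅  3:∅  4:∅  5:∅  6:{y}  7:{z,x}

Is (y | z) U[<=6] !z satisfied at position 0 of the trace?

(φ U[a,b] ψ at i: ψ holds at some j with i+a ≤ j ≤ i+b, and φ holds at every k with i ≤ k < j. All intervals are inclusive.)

Need some j in [0,6] with !z, and (y | z) at every k in [0,j-1].
  j=0: !z false.
  j=1: !z holds; (y | z) holds at every k in [0,0] → satisfied.

Yes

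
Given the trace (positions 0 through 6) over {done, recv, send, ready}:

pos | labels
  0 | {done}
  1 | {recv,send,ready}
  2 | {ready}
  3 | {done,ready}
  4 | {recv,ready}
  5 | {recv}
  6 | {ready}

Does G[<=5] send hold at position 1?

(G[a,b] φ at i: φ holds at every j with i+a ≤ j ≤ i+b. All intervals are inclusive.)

No

Check send at every j in [1,6]:
  j=1: true
  j=2: false
  j=3: false
  j=4: false
  j=5: false
  j=6: false
Fails at j=2 → formula fails.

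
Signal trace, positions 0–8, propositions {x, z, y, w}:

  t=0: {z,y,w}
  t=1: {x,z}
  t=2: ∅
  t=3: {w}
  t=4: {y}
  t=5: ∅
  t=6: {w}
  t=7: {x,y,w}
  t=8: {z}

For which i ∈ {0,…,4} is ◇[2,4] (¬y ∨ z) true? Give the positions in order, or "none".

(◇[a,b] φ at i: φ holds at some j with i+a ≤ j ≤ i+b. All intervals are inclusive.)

0, 1, 2, 3, 4

Evaluate at each i in [0,4]:
  i=0: ✓ (witness j=2)
  i=1: ✓ (witness j=3)
  i=2: ✓ (witness j=5)
  i=3: ✓ (witness j=5)
  i=4: ✓ (witness j=6)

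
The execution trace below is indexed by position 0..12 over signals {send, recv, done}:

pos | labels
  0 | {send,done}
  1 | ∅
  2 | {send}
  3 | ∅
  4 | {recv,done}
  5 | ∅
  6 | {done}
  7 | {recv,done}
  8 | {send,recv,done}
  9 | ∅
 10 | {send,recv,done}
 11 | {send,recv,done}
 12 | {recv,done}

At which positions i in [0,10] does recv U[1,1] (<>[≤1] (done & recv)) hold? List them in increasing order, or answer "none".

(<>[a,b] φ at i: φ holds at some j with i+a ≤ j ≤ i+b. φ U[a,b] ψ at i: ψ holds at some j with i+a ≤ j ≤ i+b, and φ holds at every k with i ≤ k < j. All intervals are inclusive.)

7, 8, 10

Evaluate at each i in [0,10]:
  i=0: ✗ (no rhs in [1,1])
  i=1: ✗ (no rhs in [2,2])
  i=2: ✗ (lhs fails at k=2 before rhs at j=3)
  i=3: ✗ (lhs fails at k=3 before rhs at j=4)
  i=4: ✗ (no rhs in [5,5])
  i=5: ✗ (lhs fails at k=5 before rhs at j=6)
  i=6: ✗ (lhs fails at k=6 before rhs at j=7)
  i=7: ✓ (rhs at j=8; lhs holds on [7,7])
  i=8: ✓ (rhs at j=9; lhs holds on [8,8])
  i=9: ✗ (lhs fails at k=9 before rhs at j=10)
  i=10: ✓ (rhs at j=11; lhs holds on [10,10])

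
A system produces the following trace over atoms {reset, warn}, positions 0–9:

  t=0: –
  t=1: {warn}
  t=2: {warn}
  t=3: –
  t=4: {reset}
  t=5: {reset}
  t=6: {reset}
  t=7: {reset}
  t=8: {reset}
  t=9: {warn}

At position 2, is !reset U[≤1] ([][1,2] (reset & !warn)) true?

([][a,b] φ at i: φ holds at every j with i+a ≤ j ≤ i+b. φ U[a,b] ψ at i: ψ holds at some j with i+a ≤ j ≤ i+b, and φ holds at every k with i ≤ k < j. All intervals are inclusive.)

True

Need some j in [2,3] with [][1,2] (reset & !warn), and !reset at every k in [2,j-1].
  j=2: [][1,2] (reset & !warn) — fails at 3.
  j=3: [][1,2] (reset & !warn) holds; !reset holds at every k in [2,2] → satisfied.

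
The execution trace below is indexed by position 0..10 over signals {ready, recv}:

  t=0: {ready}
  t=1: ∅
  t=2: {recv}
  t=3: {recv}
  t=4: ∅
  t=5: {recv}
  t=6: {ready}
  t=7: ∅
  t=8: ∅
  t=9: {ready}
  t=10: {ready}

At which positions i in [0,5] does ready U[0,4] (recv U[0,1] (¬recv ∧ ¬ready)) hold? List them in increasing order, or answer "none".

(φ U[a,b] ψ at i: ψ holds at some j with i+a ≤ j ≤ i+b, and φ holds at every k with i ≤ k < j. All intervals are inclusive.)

0, 1, 3, 4

Evaluate at each i in [0,5]:
  i=0: ✓ (rhs at j=1; lhs holds on [0,0])
  i=1: ✓ (rhs at j=1)
  i=2: ✗ (lhs fails at k=2 before rhs at j=3)
  i=3: ✓ (rhs at j=3)
  i=4: ✓ (rhs at j=4)
  i=5: ✗ (lhs fails at k=5 before rhs at j=7)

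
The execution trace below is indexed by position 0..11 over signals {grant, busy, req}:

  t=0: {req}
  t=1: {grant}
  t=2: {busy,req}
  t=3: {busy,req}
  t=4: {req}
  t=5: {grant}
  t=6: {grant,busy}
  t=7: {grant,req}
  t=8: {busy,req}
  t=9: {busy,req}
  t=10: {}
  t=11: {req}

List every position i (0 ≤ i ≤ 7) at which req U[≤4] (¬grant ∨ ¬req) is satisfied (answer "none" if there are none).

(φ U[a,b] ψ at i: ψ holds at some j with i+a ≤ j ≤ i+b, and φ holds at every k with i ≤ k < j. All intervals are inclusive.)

Evaluate at each i in [0,7]:
  i=0: ✓ (rhs at j=0)
  i=1: ✓ (rhs at j=1)
  i=2: ✓ (rhs at j=2)
  i=3: ✓ (rhs at j=3)
  i=4: ✓ (rhs at j=4)
  i=5: ✓ (rhs at j=5)
  i=6: ✓ (rhs at j=6)
  i=7: ✓ (rhs at j=8; lhs holds on [7,7])

0, 1, 2, 3, 4, 5, 6, 7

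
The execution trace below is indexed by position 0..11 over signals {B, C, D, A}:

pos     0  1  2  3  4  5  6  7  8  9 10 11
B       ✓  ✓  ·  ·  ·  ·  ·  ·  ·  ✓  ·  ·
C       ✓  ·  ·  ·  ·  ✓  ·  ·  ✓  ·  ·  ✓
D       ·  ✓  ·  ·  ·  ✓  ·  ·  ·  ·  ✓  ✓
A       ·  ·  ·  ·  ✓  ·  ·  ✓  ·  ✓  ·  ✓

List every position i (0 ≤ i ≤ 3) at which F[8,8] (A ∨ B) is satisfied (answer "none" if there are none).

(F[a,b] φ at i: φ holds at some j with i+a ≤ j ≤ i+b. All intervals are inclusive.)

1, 3

Evaluate at each i in [0,3]:
  i=0: ✗ (none in [8,8])
  i=1: ✓ (witness j=9)
  i=2: ✗ (none in [10,10])
  i=3: ✓ (witness j=11)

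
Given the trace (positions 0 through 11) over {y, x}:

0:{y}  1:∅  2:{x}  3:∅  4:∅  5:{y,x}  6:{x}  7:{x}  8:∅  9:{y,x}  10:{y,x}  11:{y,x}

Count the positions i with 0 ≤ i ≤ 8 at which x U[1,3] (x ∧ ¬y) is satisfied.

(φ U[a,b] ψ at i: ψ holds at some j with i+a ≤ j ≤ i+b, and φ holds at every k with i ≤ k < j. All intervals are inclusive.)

Evaluate at each i in [0,8]:
  i=0: ✗ (lhs fails at k=0 before rhs at j=2)
  i=1: ✗ (lhs fails at k=1 before rhs at j=2)
  i=2: ✗ (no rhs in [3,5])
  i=3: ✗ (lhs fails at k=3 before rhs at j=6)
  i=4: ✗ (lhs fails at k=4 before rhs at j=6)
  i=5: ✓ (rhs at j=6; lhs holds on [5,5])
  i=6: ✓ (rhs at j=7; lhs holds on [6,6])
  i=7: ✗ (no rhs in [8,10])
  i=8: ✗ (no rhs in [9,11])
Positions where it holds: {5, 6} → 2.

2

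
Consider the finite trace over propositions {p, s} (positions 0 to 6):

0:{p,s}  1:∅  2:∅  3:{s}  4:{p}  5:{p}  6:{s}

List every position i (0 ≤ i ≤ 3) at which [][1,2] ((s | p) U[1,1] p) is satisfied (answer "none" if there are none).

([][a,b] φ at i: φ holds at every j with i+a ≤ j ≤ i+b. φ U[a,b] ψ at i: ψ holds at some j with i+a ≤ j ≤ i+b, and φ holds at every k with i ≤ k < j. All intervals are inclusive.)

Evaluate at each i in [0,3]:
  i=0: ✗ (fails at j=1)
  i=1: ✗ (fails at j=2)
  i=2: ✓ (all of [3,4])
  i=3: ✗ (fails at j=5)

2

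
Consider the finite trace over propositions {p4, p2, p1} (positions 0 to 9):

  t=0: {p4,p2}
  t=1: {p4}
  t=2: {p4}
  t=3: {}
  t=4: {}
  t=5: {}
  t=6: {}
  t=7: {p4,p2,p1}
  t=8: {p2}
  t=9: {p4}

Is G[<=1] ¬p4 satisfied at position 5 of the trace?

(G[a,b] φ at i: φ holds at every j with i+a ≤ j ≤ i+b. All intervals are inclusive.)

Check ¬p4 at every j in [5,6]:
  j=5: true
  j=6: true
All positions satisfy it → formula holds.

True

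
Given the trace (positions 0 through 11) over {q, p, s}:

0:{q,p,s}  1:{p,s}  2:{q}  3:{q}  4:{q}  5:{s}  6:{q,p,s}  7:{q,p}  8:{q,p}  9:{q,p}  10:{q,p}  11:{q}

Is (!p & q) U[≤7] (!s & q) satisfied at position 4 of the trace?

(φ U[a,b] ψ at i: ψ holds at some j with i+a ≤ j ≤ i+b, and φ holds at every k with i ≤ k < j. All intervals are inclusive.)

Holds

Need some j in [4,11] with (!s & q), and (!p & q) at every k in [4,j-1].
  j=4: (!s & q) holds; no prefix to check → satisfied.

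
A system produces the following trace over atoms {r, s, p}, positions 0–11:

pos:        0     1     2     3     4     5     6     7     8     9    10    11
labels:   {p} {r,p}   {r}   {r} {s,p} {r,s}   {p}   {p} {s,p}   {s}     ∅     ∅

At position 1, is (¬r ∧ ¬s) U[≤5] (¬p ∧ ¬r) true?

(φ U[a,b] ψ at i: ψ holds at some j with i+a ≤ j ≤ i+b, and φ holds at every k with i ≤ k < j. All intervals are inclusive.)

Need some j in [1,6] with (¬p ∧ ¬r), and (¬r ∧ ¬s) at every k in [1,j-1].
  j=1: (¬p ∧ ¬r) false.
  j=2: (¬p ∧ ¬r) false.
  j=3: (¬p ∧ ¬r) false.
  j=4: (¬p ∧ ¬r) false.
  j=5: (¬p ∧ ¬r) false.
  j=6: (¬p ∧ ¬r) false.
No j in the window works → until fails.

Does not hold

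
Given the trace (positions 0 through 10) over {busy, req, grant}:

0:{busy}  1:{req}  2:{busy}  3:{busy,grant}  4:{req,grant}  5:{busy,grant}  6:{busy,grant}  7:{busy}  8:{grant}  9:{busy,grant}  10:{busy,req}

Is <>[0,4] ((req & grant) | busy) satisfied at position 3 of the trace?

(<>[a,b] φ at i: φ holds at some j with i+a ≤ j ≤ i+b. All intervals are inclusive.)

Check ((req & grant) | busy) at each j in [3,7]:
  j=3: true
  j=4: true
  j=5: true
  j=6: true
  j=7: true
Found at j=3 → formula holds.

Yes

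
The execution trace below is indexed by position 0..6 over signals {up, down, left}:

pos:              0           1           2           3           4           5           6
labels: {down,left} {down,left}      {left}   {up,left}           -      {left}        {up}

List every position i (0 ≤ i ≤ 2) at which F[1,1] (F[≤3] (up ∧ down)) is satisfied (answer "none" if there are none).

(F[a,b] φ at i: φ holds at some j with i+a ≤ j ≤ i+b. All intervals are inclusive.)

Evaluate at each i in [0,2]:
  i=0: ✗ (none in [1,1])
  i=1: ✗ (none in [2,2])
  i=2: ✗ (none in [3,3])

none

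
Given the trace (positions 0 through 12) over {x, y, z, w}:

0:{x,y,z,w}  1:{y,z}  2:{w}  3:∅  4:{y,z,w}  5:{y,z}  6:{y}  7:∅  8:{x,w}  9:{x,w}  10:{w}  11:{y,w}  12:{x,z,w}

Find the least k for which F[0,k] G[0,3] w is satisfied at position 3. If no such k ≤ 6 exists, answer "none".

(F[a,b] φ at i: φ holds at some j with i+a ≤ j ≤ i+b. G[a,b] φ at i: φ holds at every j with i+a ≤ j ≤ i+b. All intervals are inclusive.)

Scan j = 3,4,… for G[0,3] w:
  j=3: fails
  j=4: fails
  j=5: fails
  j=6: fails
  j=7: fails
  j=8: holds
First hit at j=8, so smallest k = 8-3 = 5.

5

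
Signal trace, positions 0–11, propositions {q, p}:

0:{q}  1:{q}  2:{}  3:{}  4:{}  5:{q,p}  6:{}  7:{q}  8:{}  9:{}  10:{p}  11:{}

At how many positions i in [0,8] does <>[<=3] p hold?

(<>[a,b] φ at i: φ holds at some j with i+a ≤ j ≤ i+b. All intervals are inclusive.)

6

Evaluate at each i in [0,8]:
  i=0: ✗ (none in [0,3])
  i=1: ✗ (none in [1,4])
  i=2: ✓ (witness j=5)
  i=3: ✓ (witness j=5)
  i=4: ✓ (witness j=5)
  i=5: ✓ (witness j=5)
  i=6: ✗ (none in [6,9])
  i=7: ✓ (witness j=10)
  i=8: ✓ (witness j=10)
Positions where it holds: {2, 3, 4, 5, 7, 8} → 6.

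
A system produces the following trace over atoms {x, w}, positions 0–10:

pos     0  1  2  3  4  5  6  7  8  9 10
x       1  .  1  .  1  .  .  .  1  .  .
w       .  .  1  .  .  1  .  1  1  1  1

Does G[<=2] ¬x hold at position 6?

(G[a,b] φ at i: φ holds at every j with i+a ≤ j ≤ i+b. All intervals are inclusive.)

No

Check ¬x at every j in [6,8]:
  j=6: true
  j=7: true
  j=8: false
Fails at j=8 → formula fails.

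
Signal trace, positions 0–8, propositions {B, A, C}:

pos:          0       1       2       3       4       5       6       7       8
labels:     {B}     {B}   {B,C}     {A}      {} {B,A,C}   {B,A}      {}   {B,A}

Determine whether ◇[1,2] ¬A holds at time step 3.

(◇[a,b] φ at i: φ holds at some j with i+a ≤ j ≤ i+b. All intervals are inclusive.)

Check ¬A at each j in [4,5]:
  j=4: true
  j=5: false
Found at j=4 → formula holds.

Yes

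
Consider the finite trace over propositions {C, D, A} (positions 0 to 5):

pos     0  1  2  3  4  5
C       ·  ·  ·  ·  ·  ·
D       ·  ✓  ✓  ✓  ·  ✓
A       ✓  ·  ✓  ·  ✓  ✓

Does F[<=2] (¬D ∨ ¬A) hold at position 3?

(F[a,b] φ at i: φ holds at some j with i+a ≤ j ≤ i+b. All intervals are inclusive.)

True

Check (¬D ∨ ¬A) at each j in [3,5]:
  j=3: true
  j=4: true
  j=5: false
Found at j=3 → formula holds.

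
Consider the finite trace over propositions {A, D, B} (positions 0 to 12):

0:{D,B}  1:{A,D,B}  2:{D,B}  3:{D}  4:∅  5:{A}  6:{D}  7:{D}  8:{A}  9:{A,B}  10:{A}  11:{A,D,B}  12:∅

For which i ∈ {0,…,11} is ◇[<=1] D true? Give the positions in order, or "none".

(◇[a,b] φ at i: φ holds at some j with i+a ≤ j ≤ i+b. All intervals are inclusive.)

0, 1, 2, 3, 5, 6, 7, 10, 11

Evaluate at each i in [0,11]:
  i=0: ✓ (witness j=0)
  i=1: ✓ (witness j=1)
  i=2: ✓ (witness j=2)
  i=3: ✓ (witness j=3)
  i=4: ✗ (none in [4,5])
  i=5: ✓ (witness j=6)
  i=6: ✓ (witness j=6)
  i=7: ✓ (witness j=7)
  i=8: ✗ (none in [8,9])
  i=9: ✗ (none in [9,10])
  i=10: ✓ (witness j=11)
  i=11: ✓ (witness j=11)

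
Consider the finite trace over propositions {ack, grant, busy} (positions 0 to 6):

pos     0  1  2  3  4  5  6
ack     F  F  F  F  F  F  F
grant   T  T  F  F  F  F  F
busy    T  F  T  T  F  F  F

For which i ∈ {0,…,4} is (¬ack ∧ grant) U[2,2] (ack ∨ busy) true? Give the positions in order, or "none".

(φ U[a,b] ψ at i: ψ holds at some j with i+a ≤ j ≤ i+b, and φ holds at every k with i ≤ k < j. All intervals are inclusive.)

Evaluate at each i in [0,4]:
  i=0: ✓ (rhs at j=2; lhs holds on [0,1])
  i=1: ✗ (lhs fails at k=2 before rhs at j=3)
  i=2: ✗ (no rhs in [4,4])
  i=3: ✗ (no rhs in [5,5])
  i=4: ✗ (no rhs in [6,6])

0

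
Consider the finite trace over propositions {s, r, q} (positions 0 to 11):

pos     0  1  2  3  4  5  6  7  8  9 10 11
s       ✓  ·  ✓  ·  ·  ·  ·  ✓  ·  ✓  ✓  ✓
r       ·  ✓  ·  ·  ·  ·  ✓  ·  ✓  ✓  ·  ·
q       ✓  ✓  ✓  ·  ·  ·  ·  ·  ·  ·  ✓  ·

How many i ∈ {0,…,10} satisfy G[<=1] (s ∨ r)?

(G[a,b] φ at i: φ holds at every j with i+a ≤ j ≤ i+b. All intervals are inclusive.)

7

Evaluate at each i in [0,10]:
  i=0: ✓ (all of [0,1])
  i=1: ✓ (all of [1,2])
  i=2: ✗ (fails at j=3)
  i=3: ✗ (fails at j=3)
  i=4: ✗ (fails at j=4)
  i=5: ✗ (fails at j=5)
  i=6: ✓ (all of [6,7])
  i=7: ✓ (all of [7,8])
  i=8: ✓ (all of [8,9])
  i=9: ✓ (all of [9,10])
  i=10: ✓ (all of [10,11])
Positions where it holds: {0, 1, 6, 7, 8, 9, 10} → 7.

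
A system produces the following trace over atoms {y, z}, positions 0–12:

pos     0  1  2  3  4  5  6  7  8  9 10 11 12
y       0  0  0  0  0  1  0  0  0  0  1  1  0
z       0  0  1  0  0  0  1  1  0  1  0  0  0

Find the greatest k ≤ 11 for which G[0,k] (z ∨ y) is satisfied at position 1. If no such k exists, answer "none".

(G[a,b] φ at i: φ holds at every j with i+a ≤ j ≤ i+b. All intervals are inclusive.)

none

(z ∨ y) must hold from j=1 onward; find where it first fails.
  j=1: fails → no k works.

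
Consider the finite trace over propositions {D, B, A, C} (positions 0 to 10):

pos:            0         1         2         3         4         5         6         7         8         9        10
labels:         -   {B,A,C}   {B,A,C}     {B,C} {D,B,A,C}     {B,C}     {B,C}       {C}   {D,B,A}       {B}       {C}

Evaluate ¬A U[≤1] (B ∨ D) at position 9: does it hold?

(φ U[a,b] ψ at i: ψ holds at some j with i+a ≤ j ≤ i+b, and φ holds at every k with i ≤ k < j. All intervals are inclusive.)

True

Need some j in [9,10] with (B ∨ D), and ¬A at every k in [9,j-1].
  j=9: (B ∨ D) holds; no prefix to check → satisfied.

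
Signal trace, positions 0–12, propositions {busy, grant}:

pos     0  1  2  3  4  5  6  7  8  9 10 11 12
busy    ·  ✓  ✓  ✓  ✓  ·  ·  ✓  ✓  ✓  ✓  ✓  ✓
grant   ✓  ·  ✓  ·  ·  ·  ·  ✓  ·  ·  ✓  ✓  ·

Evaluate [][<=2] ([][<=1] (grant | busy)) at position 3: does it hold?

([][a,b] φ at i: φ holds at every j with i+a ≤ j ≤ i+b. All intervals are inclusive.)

Check [][<=1] (grant | busy) at every j in [3,5]:
  j=3: holds on [3,4]
  j=4: fails at 5
  j=5: fails at 5
Fails at j=4 → formula fails.

No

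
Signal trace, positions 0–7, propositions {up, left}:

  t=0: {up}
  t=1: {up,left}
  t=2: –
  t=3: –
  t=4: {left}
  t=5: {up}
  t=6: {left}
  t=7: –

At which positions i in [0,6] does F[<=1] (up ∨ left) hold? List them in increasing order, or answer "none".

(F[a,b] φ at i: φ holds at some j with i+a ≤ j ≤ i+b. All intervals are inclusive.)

0, 1, 3, 4, 5, 6

Evaluate at each i in [0,6]:
  i=0: ✓ (witness j=0)
  i=1: ✓ (witness j=1)
  i=2: ✗ (none in [2,3])
  i=3: ✓ (witness j=4)
  i=4: ✓ (witness j=4)
  i=5: ✓ (witness j=5)
  i=6: ✓ (witness j=6)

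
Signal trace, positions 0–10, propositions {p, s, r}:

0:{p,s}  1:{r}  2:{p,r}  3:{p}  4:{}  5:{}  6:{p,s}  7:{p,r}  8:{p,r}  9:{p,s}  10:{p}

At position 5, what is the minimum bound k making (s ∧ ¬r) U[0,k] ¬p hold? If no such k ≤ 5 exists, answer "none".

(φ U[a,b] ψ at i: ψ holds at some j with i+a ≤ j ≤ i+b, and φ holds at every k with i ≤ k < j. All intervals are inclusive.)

0

Need earliest j ≥ 5 with ¬p, and (s ∧ ¬r) at every k in [5,j-1].
  j=5: rhs holds (empty prefix). k = 0.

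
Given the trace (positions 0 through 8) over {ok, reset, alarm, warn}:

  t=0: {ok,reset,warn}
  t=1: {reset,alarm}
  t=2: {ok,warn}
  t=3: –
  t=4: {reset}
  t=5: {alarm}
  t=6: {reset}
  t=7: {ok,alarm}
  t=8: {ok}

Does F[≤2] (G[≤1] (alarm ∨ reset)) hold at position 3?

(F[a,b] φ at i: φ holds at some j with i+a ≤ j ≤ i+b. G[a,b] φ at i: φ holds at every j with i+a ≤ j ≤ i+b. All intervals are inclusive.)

True

Check G[≤1] (alarm ∨ reset) at each j in [3,5]:
  j=3: fails at 3
  j=4: holds on [4,5]
  j=5: holds on [5,6]
Found at j=4 → formula holds.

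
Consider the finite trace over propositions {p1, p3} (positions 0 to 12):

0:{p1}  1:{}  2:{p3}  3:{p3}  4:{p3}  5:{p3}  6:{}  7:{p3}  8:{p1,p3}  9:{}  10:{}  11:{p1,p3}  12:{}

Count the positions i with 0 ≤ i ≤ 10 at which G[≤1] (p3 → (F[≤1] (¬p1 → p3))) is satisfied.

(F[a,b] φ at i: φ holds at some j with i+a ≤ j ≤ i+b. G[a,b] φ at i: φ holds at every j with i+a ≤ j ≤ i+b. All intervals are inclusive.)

Evaluate at each i in [0,10]:
  i=0: ✓ (all of [0,1])
  i=1: ✓ (all of [1,2])
  i=2: ✓ (all of [2,3])
  i=3: ✓ (all of [3,4])
  i=4: ✓ (all of [4,5])
  i=5: ✓ (all of [5,6])
  i=6: ✓ (all of [6,7])
  i=7: ✓ (all of [7,8])
  i=8: ✓ (all of [8,9])
  i=9: ✓ (all of [9,10])
  i=10: ✓ (all of [10,11])
Positions where it holds: {0, 1, 2, 3, 4, 5, 6, 7, 8, 9, 10} → 11.

11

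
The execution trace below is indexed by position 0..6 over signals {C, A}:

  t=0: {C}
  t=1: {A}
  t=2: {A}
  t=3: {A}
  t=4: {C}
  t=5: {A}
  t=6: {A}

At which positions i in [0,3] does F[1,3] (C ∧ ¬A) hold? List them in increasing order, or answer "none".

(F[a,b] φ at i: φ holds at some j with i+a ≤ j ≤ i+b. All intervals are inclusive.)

Evaluate at each i in [0,3]:
  i=0: ✗ (none in [1,3])
  i=1: ✓ (witness j=4)
  i=2: ✓ (witness j=4)
  i=3: ✓ (witness j=4)

1, 2, 3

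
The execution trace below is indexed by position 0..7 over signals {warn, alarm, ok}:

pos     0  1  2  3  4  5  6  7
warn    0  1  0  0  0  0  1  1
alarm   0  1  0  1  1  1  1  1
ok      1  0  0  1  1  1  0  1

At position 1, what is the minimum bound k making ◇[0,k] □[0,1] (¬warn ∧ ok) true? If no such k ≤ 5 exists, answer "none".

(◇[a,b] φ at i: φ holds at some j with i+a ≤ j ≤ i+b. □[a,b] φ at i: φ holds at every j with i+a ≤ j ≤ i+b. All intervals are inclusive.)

Scan j = 1,2,… for □[0,1] (¬warn ∧ ok):
  j=1: fails
  j=2: fails
  j=3: holds
First hit at j=3, so smallest k = 3-1 = 2.

2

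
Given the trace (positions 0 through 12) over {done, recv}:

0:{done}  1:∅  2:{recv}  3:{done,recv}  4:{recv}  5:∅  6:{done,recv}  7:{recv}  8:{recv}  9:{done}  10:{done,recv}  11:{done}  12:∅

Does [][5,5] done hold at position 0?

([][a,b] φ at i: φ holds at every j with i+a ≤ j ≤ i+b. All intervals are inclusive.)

False

Check done at every j in [5,5]:
  j=5: false
Fails at j=5 → formula fails.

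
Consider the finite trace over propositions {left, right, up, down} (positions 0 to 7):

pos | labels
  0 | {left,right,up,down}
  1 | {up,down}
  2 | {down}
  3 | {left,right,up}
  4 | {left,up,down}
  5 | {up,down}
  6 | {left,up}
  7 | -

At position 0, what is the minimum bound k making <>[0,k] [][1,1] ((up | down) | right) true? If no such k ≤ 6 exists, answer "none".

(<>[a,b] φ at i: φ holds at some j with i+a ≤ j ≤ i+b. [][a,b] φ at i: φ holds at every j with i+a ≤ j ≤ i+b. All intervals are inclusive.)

0

Scan j = 0,1,… for [][1,1] ((up | down) | right):
  j=0: holds
First hit at j=0, so smallest k = 0-0 = 0.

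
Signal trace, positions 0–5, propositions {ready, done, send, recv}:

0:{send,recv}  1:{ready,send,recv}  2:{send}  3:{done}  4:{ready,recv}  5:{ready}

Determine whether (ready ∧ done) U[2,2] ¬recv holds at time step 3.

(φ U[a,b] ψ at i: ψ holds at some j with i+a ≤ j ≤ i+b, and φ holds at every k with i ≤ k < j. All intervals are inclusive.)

Need some j in [5,5] with ¬recv, and (ready ∧ done) at every k in [3,j-1].
  j=5: ¬recv holds, but (ready ∧ done) fails at k=3 → not this j.
No j in the window works → until fails.

No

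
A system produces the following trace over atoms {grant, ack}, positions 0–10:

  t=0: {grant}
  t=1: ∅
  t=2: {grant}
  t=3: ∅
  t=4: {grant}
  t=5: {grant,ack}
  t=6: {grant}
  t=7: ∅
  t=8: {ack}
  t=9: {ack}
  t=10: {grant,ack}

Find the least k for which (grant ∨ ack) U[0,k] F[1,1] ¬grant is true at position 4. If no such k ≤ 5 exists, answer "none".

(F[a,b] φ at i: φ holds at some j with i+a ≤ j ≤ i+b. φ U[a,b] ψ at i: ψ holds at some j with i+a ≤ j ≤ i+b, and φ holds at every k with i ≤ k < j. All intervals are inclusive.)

Need earliest j ≥ 4 with F[1,1] ¬grant, and (grant ∨ ack) at every k in [4,j-1].
  j=4: rhs fails.
  j=5: rhs fails.
  j=6: rhs holds; lhs holds on [4,5]. k = 2.

2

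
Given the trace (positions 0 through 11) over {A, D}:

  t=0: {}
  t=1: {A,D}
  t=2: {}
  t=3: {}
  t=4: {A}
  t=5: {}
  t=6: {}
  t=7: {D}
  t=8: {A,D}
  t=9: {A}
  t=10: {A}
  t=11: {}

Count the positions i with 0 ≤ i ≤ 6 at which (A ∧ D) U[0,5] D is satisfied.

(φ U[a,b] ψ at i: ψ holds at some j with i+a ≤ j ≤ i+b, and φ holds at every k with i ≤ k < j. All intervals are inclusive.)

Evaluate at each i in [0,6]:
  i=0: ✗ (lhs fails at k=0 before rhs at j=1)
  i=1: ✓ (rhs at j=1)
  i=2: ✗ (lhs fails at k=2 before rhs at j=7)
  i=3: ✗ (lhs fails at k=3 before rhs at j=7)
  i=4: ✗ (lhs fails at k=4 before rhs at j=7)
  i=5: ✗ (lhs fails at k=5 before rhs at j=7)
  i=6: ✗ (lhs fails at k=6 before rhs at j=7)
Positions where it holds: {1} → 1.

1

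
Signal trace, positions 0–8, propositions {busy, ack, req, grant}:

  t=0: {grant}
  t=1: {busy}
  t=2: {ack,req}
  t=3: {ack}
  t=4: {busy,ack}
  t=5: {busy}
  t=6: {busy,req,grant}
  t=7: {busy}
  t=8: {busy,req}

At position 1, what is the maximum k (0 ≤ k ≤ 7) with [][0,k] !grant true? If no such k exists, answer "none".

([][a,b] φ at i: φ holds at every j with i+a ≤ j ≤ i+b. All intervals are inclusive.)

!grant must hold from j=1 onward; find where it first fails.
  j=1: holds
  j=2: holds
  j=3: holds
  j=4: holds
  j=5: holds
  j=6: fails
Holds on [1,5], so largest k = 4.

4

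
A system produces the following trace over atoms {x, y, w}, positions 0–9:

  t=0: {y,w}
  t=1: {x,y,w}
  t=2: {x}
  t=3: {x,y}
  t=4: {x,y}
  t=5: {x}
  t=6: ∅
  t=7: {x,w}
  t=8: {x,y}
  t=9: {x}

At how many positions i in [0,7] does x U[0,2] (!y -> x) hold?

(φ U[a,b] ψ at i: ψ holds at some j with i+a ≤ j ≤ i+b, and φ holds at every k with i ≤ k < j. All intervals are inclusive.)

Evaluate at each i in [0,7]:
  i=0: ✓ (rhs at j=0)
  i=1: ✓ (rhs at j=1)
  i=2: ✓ (rhs at j=2)
  i=3: ✓ (rhs at j=3)
  i=4: ✓ (rhs at j=4)
  i=5: ✓ (rhs at j=5)
  i=6: ✗ (lhs fails at k=6 before rhs at j=7)
  i=7: ✓ (rhs at j=7)
Positions where it holds: {0, 1, 2, 3, 4, 5, 7} → 7.

7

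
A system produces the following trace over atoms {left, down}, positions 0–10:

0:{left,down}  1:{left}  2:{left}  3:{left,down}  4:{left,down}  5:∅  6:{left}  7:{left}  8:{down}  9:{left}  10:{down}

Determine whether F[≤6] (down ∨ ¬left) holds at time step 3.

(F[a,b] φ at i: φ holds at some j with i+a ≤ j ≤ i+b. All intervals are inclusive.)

True

Check (down ∨ ¬left) at each j in [3,9]:
  j=3: true
  j=4: true
  j=5: true
  j=6: false
  j=7: false
  j=8: true
  j=9: false
Found at j=3 → formula holds.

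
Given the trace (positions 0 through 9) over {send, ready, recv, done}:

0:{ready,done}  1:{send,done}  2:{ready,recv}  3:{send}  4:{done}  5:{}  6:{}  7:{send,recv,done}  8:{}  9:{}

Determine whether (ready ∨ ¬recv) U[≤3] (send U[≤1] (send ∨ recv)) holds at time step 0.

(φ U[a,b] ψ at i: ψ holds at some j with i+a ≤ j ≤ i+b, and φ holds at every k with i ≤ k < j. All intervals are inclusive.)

Need some j in [0,3] with (send U[≤1] (send ∨ recv)), and (ready ∨ ¬recv) at every k in [0,j-1].
  j=0: (send U[≤1] (send ∨ recv)) — fails.
  j=1: (send U[≤1] (send ∨ recv)) holds; (ready ∨ ¬recv) holds at every k in [0,0] → satisfied.

True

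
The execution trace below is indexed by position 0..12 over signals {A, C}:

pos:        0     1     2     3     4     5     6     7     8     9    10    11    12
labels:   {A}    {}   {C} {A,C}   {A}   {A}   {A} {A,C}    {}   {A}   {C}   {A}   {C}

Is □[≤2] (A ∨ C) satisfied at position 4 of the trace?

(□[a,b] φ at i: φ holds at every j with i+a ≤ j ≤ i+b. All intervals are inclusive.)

Holds

Check (A ∨ C) at every j in [4,6]:
  j=4: true
  j=5: true
  j=6: true
All positions satisfy it → formula holds.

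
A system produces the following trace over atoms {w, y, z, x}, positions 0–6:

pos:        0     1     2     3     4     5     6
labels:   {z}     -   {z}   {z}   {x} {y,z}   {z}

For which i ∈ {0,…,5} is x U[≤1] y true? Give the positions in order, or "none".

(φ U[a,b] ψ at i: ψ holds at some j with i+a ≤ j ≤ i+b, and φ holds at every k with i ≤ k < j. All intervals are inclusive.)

4, 5

Evaluate at each i in [0,5]:
  i=0: ✗ (no rhs in [0,1])
  i=1: ✗ (no rhs in [1,2])
  i=2: ✗ (no rhs in [2,3])
  i=3: ✗ (no rhs in [3,4])
  i=4: ✓ (rhs at j=5; lhs holds on [4,4])
  i=5: ✓ (rhs at j=5)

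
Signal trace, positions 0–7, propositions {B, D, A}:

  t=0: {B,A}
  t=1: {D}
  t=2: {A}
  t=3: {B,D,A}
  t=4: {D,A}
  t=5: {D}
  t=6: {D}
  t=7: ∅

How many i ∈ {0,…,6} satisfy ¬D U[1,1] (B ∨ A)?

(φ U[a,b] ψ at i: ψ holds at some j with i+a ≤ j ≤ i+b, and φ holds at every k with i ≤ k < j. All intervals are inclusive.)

Evaluate at each i in [0,6]:
  i=0: ✗ (no rhs in [1,1])
  i=1: ✗ (lhs fails at k=1 before rhs at j=2)
  i=2: ✓ (rhs at j=3; lhs holds on [2,2])
  i=3: ✗ (lhs fails at k=3 before rhs at j=4)
  i=4: ✗ (no rhs in [5,5])
  i=5: ✗ (no rhs in [6,6])
  i=6: ✗ (no rhs in [7,7])
Positions where it holds: {2} → 1.

1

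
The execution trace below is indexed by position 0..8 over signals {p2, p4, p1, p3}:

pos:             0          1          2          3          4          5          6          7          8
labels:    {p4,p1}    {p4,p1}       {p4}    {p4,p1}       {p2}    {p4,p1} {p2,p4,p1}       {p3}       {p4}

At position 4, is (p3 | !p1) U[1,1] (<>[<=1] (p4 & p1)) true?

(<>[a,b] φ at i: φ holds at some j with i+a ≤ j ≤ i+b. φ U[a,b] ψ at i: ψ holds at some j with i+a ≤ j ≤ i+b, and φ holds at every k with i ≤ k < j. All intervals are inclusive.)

Need some j in [5,5] with <>[<=1] (p4 & p1), and (p3 | !p1) at every k in [4,j-1].
  j=5: <>[<=1] (p4 & p1) holds; (p3 | !p1) holds at every k in [4,4] → satisfied.

Holds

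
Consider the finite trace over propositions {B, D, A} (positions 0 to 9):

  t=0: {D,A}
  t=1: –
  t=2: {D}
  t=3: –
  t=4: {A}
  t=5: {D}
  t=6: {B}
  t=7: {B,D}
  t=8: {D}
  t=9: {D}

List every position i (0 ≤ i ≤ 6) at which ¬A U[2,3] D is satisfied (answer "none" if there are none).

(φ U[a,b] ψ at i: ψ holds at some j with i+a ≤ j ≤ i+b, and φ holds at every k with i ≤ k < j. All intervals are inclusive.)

5, 6

Evaluate at each i in [0,6]:
  i=0: ✗ (lhs fails at k=0 before rhs at j=2)
  i=1: ✗ (no rhs in [3,4])
  i=2: ✗ (lhs fails at k=4 before rhs at j=5)
  i=3: ✗ (lhs fails at k=4 before rhs at j=5)
  i=4: ✗ (lhs fails at k=4 before rhs at j=7)
  i=5: ✓ (rhs at j=7; lhs holds on [5,6])
  i=6: ✓ (rhs at j=8; lhs holds on [6,7])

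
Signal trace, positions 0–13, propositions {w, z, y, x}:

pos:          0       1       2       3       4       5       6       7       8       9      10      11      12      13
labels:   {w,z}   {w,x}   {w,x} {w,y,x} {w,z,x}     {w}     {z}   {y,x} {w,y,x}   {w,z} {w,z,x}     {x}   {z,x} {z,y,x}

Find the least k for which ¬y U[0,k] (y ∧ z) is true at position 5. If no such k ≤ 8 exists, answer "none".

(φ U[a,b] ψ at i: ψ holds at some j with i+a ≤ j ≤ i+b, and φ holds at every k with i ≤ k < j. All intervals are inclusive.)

Need earliest j ≥ 5 with (y ∧ z), and ¬y at every k in [5,j-1].
  j=5: rhs fails.
  j=6: rhs fails.
  j=7: rhs fails.
  j=8: rhs fails.
  j=9: rhs fails.
  j=10: rhs fails.
  j=11: rhs fails.
  j=12: rhs fails.
  j=13: rhs holds but lhs fails at k=7.
No witness within the range → none.

none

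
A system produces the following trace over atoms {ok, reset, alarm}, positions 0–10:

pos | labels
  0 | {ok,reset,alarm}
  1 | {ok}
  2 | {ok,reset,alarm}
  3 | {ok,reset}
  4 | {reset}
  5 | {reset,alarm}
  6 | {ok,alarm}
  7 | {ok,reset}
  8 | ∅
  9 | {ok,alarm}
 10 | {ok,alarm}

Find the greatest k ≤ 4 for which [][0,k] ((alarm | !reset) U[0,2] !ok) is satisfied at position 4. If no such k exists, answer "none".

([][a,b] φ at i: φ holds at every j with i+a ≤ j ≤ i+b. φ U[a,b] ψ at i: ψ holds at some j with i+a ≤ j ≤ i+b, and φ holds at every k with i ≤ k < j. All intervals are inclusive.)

1

((alarm | !reset) U[0,2] !ok) must hold from j=4 onward; find where it first fails.
  j=4: holds
  j=5: holds
  j=6: fails
Holds on [4,5], so largest k = 1.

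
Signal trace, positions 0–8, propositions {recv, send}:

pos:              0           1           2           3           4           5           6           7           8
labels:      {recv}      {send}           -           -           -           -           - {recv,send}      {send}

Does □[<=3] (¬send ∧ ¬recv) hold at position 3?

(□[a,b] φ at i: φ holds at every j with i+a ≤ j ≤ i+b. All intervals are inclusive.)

Yes

Check (¬send ∧ ¬recv) at every j in [3,6]:
  j=3: true
  j=4: true
  j=5: true
  j=6: true
All positions satisfy it → formula holds.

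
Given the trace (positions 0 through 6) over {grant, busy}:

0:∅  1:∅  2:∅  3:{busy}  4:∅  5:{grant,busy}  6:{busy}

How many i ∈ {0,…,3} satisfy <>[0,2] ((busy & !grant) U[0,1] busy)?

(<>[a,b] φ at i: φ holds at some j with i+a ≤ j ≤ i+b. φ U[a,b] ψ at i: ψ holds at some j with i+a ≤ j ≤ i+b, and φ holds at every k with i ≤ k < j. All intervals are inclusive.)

3

Evaluate at each i in [0,3]:
  i=0: ✗ (none in [0,2])
  i=1: ✓ (witness j=3)
  i=2: ✓ (witness j=3)
  i=3: ✓ (witness j=3)
Positions where it holds: {1, 2, 3} → 3.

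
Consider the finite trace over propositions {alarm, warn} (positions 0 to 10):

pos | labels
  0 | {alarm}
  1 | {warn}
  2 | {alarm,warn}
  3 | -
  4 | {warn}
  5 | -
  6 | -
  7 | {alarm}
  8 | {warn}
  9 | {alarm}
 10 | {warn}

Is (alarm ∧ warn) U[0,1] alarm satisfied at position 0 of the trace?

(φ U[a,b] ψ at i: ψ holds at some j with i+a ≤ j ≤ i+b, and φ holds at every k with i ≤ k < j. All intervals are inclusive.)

Need some j in [0,1] with alarm, and (alarm ∧ warn) at every k in [0,j-1].
  j=0: alarm holds; no prefix to check → satisfied.

Holds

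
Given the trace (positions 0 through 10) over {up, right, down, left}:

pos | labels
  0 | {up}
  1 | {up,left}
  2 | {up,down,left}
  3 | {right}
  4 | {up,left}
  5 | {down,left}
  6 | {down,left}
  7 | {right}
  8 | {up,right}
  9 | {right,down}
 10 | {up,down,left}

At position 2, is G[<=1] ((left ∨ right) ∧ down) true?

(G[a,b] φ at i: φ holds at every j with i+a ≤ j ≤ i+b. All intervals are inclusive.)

Does not hold

Check ((left ∨ right) ∧ down) at every j in [2,3]:
  j=2: true
  j=3: false
Fails at j=3 → formula fails.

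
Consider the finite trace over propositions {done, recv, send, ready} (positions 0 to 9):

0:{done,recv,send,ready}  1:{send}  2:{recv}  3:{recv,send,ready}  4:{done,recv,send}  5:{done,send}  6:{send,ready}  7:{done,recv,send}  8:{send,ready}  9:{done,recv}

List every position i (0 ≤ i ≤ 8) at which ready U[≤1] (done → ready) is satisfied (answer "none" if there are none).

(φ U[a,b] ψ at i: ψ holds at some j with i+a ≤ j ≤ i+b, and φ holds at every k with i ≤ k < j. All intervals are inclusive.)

0, 1, 2, 3, 6, 8

Evaluate at each i in [0,8]:
  i=0: ✓ (rhs at j=0)
  i=1: ✓ (rhs at j=1)
  i=2: ✓ (rhs at j=2)
  i=3: ✓ (rhs at j=3)
  i=4: ✗ (no rhs in [4,5])
  i=5: ✗ (lhs fails at k=5 before rhs at j=6)
  i=6: ✓ (rhs at j=6)
  i=7: ✗ (lhs fails at k=7 before rhs at j=8)
  i=8: ✓ (rhs at j=8)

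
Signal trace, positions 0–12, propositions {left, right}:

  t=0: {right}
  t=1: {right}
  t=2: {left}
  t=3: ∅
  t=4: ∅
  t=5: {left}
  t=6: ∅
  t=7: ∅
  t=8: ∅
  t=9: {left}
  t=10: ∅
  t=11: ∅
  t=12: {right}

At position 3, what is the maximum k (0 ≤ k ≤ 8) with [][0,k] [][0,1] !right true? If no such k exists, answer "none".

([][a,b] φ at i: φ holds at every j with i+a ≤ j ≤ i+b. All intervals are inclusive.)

7

[][0,1] !right must hold from j=3 onward; find where it first fails.
  j=3: holds
  j=4: holds
  j=5: holds
  j=6: holds
  j=7: holds
  j=8: holds
  j=9: holds
  j=10: holds
  j=11: fails
Holds on [3,10], so largest k = 7.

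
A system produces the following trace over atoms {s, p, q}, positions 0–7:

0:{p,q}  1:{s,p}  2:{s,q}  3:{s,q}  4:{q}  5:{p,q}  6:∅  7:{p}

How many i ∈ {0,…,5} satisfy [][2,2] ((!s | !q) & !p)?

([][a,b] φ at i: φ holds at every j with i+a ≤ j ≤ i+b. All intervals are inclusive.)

2

Evaluate at each i in [0,5]:
  i=0: ✗ (fails at j=2)
  i=1: ✗ (fails at j=3)
  i=2: ✓ (all of [4,4])
  i=3: ✗ (fails at j=5)
  i=4: ✓ (all of [6,6])
  i=5: ✗ (fails at j=7)
Positions where it holds: {2, 4} → 2.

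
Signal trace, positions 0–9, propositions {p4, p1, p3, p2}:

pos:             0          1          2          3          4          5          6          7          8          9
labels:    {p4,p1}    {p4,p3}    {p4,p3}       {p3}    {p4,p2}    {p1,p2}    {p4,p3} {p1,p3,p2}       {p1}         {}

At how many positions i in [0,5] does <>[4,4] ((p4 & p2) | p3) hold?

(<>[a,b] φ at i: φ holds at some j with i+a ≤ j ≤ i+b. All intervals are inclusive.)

3

Evaluate at each i in [0,5]:
  i=0: ✓ (witness j=4)
  i=1: ✗ (none in [5,5])
  i=2: ✓ (witness j=6)
  i=3: ✓ (witness j=7)
  i=4: ✗ (none in [8,8])
  i=5: ✗ (none in [9,9])
Positions where it holds: {0, 2, 3} → 3.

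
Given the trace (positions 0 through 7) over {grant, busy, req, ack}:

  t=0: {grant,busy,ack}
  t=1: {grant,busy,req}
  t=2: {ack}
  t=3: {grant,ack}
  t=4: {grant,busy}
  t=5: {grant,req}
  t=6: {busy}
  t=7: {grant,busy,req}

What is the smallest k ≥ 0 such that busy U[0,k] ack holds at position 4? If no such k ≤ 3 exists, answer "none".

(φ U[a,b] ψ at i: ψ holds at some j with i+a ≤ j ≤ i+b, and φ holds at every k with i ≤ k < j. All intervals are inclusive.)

none

Need earliest j ≥ 4 with ack, and busy at every k in [4,j-1].
  j=4: rhs fails.
  j=5: rhs fails.
  j=6: rhs fails.
  j=7: rhs fails.
No witness within the range → none.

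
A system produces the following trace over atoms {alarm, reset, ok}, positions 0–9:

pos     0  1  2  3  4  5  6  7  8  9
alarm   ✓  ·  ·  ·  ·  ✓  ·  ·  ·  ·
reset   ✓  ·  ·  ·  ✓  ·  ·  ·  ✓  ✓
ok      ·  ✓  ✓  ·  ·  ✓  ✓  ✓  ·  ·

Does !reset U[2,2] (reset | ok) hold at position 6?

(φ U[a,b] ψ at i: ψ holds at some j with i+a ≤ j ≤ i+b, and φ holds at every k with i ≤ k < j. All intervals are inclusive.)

Yes

Need some j in [8,8] with (reset | ok), and !reset at every k in [6,j-1].
  j=8: (reset | ok) holds; !reset holds at every k in [6,7] → satisfied.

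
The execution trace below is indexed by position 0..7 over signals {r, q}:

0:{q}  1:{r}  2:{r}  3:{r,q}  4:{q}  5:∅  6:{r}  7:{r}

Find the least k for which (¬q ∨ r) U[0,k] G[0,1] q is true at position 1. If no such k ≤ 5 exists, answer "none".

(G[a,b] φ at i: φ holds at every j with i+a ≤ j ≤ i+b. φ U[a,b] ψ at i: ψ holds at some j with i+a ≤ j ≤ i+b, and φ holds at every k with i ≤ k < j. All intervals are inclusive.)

Need earliest j ≥ 1 with G[0,1] q, and (¬q ∨ r) at every k in [1,j-1].
  j=1: rhs fails.
  j=2: rhs fails.
  j=3: rhs holds; lhs holds on [1,2]. k = 2.

2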